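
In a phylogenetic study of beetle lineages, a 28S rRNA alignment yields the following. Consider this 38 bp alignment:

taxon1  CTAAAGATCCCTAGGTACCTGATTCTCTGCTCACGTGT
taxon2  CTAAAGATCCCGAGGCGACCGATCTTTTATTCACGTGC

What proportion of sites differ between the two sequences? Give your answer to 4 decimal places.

The sequences differ at 11 of 38 positions.
p = 11/38 = 0.289473… ≈ 0.2895 (to 4 d.p.).

0.2895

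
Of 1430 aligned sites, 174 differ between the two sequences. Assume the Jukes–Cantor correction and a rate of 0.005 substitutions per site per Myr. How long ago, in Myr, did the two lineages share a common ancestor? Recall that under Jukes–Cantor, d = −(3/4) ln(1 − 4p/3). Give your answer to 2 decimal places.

13.28

p = 174/1430 ≈ 0.121678.
d = −(3/4) ln(1 − 4p/3) = −0.75 ln(1 − 0.162237) = −0.75 ln(0.837763)
  = −0.75 × (-0.177020) = 0.132765 substitutions/site.
Under a molecular clock d = 2μt, so t = d/(2μ) = 0.132765 / (2 × 0.005) = 13.28 Myr.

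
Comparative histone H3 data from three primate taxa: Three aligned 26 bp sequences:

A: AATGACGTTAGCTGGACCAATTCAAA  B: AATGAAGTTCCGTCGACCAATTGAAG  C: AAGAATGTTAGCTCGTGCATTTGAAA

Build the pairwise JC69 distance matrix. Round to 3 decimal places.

A–B: 7/26 sites differ → p ≈ 0.269231, d = −0.75 ln(1 − 0.358975) = 0.333515 ≈ 0.334.
A–C: 8/26 sites differ → p ≈ 0.307692, d = −0.75 ln(1 − 0.410256) = 0.396050 ≈ 0.396.
B–C: 10/26 sites differ → p ≈ 0.384615, d = −0.75 ln(1 − 0.51282) = 0.539341 ≈ 0.539.

d(A,B) = 0.334, d(A,C) = 0.396, d(B,C) = 0.539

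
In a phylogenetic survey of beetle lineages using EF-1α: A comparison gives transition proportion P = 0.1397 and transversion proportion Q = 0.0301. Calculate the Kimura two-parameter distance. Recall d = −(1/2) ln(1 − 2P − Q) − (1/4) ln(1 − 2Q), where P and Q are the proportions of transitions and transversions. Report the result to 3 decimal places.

Under the Kimura two-parameter model, d = −½ ln(1 − 2P − Q) − ¼ ln(1 − 2Q).
1 − 2P − Q = 0.6905, giving −½ ln(0.6905) = 0.185170.
1 − 2Q = 0.9398, giving −¼ ln(0.9398) = 0.015522.
d = 0.185170 + 0.015522 = 0.200692.

0.201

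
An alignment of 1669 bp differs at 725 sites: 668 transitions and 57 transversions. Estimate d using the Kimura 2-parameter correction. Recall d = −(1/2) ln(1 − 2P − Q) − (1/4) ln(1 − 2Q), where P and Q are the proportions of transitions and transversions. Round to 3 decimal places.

P = 668/1669 ≈ 0.40024 and Q = 57/1669 ≈ 0.034152.
Under the Kimura two-parameter model, d = −½ ln(1 − 2P − Q) − ¼ ln(1 − 2Q).
1 − 2P − Q = 0.165368, giving −½ ln(0.165368) = 0.899791.
1 − 2Q = 0.931696, giving −¼ ln(0.931696) = 0.017687.
d = 0.899791 + 0.017687 = 0.917478.

0.917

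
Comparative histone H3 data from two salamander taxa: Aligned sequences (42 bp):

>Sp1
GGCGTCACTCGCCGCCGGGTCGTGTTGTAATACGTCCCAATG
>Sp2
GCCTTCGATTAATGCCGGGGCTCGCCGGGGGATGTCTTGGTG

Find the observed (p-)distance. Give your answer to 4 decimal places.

0.5238

The sequences differ at 22 of 42 positions.
p = 22/42 = 0.523809… ≈ 0.5238 (to 4 d.p.).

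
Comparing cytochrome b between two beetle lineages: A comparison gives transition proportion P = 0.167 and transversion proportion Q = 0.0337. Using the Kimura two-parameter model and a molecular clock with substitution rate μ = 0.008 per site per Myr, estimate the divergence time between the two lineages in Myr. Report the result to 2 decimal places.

15.42

Under the Kimura two-parameter model, d = −½ ln(1 − 2P − Q) − ¼ ln(1 − 2Q).
1 − 2P − Q = 0.6323, giving −½ ln(0.6323) = 0.229196.
1 − 2Q = 0.9326, giving −¼ ln(0.9326) = 0.017445.
d = 0.229196 + 0.017445 = 0.246641.
Under a molecular clock d = 2μt, so t = d/(2μ) = 0.246641 / (2 × 0.008) = 15.42 Myr.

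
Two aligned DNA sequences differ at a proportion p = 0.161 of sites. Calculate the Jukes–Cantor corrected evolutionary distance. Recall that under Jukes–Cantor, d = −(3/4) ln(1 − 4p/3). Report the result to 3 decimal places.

d = −(3/4) ln(1 − 4p/3) = −0.75 ln(1 − 0.214667) = −0.75 ln(0.785333)
  = −0.75 × (-0.241647) = 0.181235 substitutions/site.

0.181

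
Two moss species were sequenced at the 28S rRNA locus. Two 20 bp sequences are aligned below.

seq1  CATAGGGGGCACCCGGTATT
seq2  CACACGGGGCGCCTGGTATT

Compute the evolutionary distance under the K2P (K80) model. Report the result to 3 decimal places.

Of 20 sites, 3 differences are transitions and 1 are transversions, so P = 3/20 = 0.15 and Q = 1/20 = 0.05.
Under the Kimura two-parameter model, d = −½ ln(1 − 2P − Q) − ¼ ln(1 − 2Q).
1 − 2P − Q = 0.65, giving −½ ln(0.65) = 0.215391.
1 − 2Q = 0.9, giving −¼ ln(0.9) = 0.026340.
d = 0.215391 + 0.026340 = 0.241731.

0.242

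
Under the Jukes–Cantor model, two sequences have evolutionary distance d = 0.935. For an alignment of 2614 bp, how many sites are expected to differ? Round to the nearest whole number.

1397

Invert JC69: p = (3/4)(1 − e^(−4d/3)) = 0.75 × (1 − e^(-1.246667)) = 0.75 × (1 − 0.287461) = 0.534404.
Expected differing sites = pL ≈ 0.534404 × 2614 = 1396.932056 ≈ 1397.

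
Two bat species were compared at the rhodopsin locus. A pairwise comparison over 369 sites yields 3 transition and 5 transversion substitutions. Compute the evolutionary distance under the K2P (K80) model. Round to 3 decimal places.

0.022

P = 3/369 ≈ 0.00813 and Q = 5/369 ≈ 0.01355.
Under the Kimura two-parameter model, d = −½ ln(1 − 2P − Q) − ¼ ln(1 − 2Q).
1 − 2P − Q = 0.97019, giving −½ ln(0.97019) = 0.015132.
1 − 2Q = 0.9729, giving −¼ ln(0.9729) = 0.006868.
d = 0.015132 + 0.006868 = 0.022000.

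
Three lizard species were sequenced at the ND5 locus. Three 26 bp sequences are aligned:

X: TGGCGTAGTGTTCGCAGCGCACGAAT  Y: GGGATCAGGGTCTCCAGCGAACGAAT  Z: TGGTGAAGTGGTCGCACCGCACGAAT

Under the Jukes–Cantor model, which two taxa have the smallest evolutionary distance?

X–Y: 9/26 differ, p = 0.346, d = 0.464.
X–Z: 4/26 differ, p = 0.154, d = 0.172.
Y–Z: 11/26 differ, p = 0.423, d = 0.623.
The smallest distance is between X and Z.

X and Z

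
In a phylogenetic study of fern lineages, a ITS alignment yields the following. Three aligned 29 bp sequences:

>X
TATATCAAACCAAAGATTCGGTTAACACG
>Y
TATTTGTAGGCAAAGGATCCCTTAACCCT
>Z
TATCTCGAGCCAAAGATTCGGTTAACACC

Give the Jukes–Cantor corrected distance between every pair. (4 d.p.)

X–Y: 11/29 sites differ → p ≈ 0.37931, d = −0.75 ln(1 − 0.505747) = 0.528531 ≈ 0.5285.
X–Z: 4/29 sites differ → p ≈ 0.137931, d = −0.75 ln(1 − 0.183908) = 0.152421 ≈ 0.1524.
Y–Z: 10/29 sites differ → p ≈ 0.344828, d = −0.75 ln(1 − 0.459771) = 0.461822 ≈ 0.4618.

d(X,Y) = 0.5285, d(X,Z) = 0.1524, d(Y,Z) = 0.4618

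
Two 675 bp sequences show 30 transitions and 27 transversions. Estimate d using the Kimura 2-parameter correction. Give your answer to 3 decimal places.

P = 30/675 ≈ 0.044444 and Q = 27/675 = 0.04.
Under the Kimura two-parameter model, d = −½ ln(1 − 2P − Q) − ¼ ln(1 − 2Q).
1 − 2P − Q = 0.871112, giving −½ ln(0.871112) = 0.068992.
1 − 2Q = 0.92, giving −¼ ln(0.92) = 0.020845.
d = 0.068992 + 0.020845 = 0.089837.

0.090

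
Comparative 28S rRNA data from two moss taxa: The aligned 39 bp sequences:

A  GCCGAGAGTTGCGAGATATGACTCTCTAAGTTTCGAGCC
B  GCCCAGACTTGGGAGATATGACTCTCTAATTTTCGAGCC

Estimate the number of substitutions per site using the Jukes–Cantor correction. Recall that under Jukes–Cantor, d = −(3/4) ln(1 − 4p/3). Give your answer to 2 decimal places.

0.11

The sequences differ at 4 of 39 sites (4, 8, 12, 30), so p = 4/39 ≈ 0.102564.
d = −(3/4) ln(1 − 4p/3) = −0.75 ln(1 − 0.136752) = −0.75 ln(0.863248)
  = −0.75 × (-0.147053) = 0.110290 substitutions/site.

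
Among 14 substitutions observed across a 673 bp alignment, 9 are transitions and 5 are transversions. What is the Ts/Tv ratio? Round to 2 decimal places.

R = 9/5 = 1.80.

1.80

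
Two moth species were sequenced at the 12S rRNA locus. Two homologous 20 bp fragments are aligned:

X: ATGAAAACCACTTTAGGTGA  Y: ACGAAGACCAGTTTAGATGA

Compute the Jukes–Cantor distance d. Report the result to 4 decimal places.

The sequences differ at 4 of 20 sites (2, 6, 11, 17), so p = 4/20 = 0.2.
d = −(3/4) ln(1 − 4p/3) = −0.75 ln(1 − 0.266667) = −0.75 ln(0.733333)
  = −0.75 × (-0.310155) = 0.232616 substitutions/site.

0.2326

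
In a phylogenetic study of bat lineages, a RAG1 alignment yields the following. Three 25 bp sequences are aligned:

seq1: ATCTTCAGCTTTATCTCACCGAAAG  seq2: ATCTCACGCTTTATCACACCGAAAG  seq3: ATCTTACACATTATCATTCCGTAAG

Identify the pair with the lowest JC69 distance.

seq1 and seq2

seq1–seq2: 4/25 differ, p = 0.160, d = 0.180.
seq1–seq3: 8/25 differ, p = 0.320, d = 0.417.
seq2–seq3: 6/25 differ, p = 0.240, d = 0.289.
The smallest distance is between seq1 and seq2.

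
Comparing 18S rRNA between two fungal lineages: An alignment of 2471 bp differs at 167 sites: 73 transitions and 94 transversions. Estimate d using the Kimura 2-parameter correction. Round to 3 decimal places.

0.071

P = 73/2471 ≈ 0.029543 and Q = 94/2471 ≈ 0.038041.
Under the Kimura two-parameter model, d = −½ ln(1 − 2P − Q) − ¼ ln(1 − 2Q).
1 − 2P − Q = 0.902873, giving −½ ln(0.902873) = 0.051087.
1 − 2Q = 0.923918, giving −¼ ln(0.923918) = 0.019783.
d = 0.051087 + 0.019783 = 0.070870.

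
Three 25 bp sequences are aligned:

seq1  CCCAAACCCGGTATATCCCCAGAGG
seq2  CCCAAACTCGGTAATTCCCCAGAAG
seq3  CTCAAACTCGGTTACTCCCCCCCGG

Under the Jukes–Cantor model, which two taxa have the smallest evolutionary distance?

seq1–seq2: 4/25 differ, p = 0.160, d = 0.180.
seq1–seq3: 8/25 differ, p = 0.320, d = 0.417.
seq2–seq3: 7/25 differ, p = 0.280, d = 0.351.
The smallest distance is between seq1 and seq2.

seq1 and seq2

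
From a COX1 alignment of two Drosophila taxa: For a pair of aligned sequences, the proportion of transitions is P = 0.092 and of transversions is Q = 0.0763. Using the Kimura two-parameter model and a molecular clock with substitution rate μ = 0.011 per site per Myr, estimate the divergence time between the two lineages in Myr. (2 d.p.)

Under the Kimura two-parameter model, d = −½ ln(1 − 2P − Q) − ¼ ln(1 − 2Q).
1 − 2P − Q = 0.7397, giving −½ ln(0.7397) = 0.150755.
1 − 2Q = 0.8474, giving −¼ ln(0.8474) = 0.041396.
d = 0.150755 + 0.041396 = 0.192151.
Under a molecular clock d = 2μt, so t = d/(2μ) = 0.192151 / (2 × 0.011) = 8.73 Myr.

8.73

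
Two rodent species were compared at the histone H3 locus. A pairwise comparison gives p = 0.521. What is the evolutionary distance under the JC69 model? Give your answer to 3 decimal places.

d = −(3/4) ln(1 − 4p/3) = −0.75 ln(1 − 0.694667) = −0.75 ln(0.305333)
  = −0.75 × (-1.186352) = 0.889764 substitutions/site.

0.890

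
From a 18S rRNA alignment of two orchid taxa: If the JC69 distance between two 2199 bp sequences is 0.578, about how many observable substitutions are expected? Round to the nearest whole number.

Invert JC69: p = (3/4)(1 − e^(−4d/3)) = 0.75 × (1 − e^(-0.770667)) = 0.75 × (1 − 0.462704) = 0.402972.
Expected differing sites = pL ≈ 0.402972 × 2199 = 886.135428 ≈ 886.

886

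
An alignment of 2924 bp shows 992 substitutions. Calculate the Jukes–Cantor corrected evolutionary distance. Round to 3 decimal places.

0.452

p = 992/2924 ≈ 0.339261.
d = −(3/4) ln(1 − 4p/3) = −0.75 ln(1 − 0.452348) = −0.75 ln(0.547652)
  = −0.75 × (-0.602115) = 0.451586 substitutions/site.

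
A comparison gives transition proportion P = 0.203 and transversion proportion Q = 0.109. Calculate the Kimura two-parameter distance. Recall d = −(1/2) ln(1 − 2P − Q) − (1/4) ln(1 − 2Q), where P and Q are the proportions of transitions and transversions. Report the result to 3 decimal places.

0.423

Under the Kimura two-parameter model, d = −½ ln(1 − 2P − Q) − ¼ ln(1 − 2Q).
1 − 2P − Q = 0.485, giving −½ ln(0.485) = 0.361803.
1 − 2Q = 0.782, giving −¼ ln(0.782) = 0.061475.
d = 0.361803 + 0.061475 = 0.423278.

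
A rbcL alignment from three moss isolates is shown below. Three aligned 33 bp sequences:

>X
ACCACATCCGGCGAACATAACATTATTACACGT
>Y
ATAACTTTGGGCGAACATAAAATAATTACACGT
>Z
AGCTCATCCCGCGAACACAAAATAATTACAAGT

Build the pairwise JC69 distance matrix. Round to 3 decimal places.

X–Y: 7/33 sites differ → p ≈ 0.212121, d = −0.75 ln(1 − 0.282828) = 0.249330 ≈ 0.249.
X–Z: 7/33 sites differ → p ≈ 0.212121, d = −0.75 ln(1 − 0.282828) = 0.249330 ≈ 0.249.
Y–Z: 9/33 sites differ → p ≈ 0.272727, d = −0.75 ln(1 − 0.363636) = 0.338988 ≈ 0.339.

d(X,Y) = 0.249, d(X,Z) = 0.249, d(Y,Z) = 0.339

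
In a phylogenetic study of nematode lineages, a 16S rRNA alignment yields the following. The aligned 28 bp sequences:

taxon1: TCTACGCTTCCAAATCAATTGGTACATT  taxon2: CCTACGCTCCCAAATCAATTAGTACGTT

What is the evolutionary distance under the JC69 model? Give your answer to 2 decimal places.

The sequences differ at 4 of 28 sites (1, 9, 21, 26), so p = 4/28 ≈ 0.142857.
d = −(3/4) ln(1 − 4p/3) = −0.75 ln(1 − 0.190476) = −0.75 ln(0.809524)
  = −0.75 × (-0.211309) = 0.158482 substitutions/site.

0.16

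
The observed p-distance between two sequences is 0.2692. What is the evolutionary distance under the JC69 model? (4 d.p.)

0.3335

d = −(3/4) ln(1 − 4p/3) = −0.75 ln(1 − 0.358933) = −0.75 ln(0.641067)
  = −0.75 × (-0.444621) = 0.333466 substitutions/site.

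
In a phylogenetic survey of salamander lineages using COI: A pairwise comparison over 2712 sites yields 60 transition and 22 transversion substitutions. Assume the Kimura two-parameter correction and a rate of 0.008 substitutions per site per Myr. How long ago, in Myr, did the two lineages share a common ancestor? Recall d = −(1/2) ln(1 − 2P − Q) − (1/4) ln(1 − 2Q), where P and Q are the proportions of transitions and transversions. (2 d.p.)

P = 60/2712 ≈ 0.022124 and Q = 22/2712 ≈ 0.008112.
Under the Kimura two-parameter model, d = −½ ln(1 − 2P − Q) − ¼ ln(1 − 2Q).
1 − 2P − Q = 0.94764, giving −½ ln(0.94764) = 0.026890.
1 − 2Q = 0.983776, giving −¼ ln(0.983776) = 0.004089.
d = 0.026890 + 0.004089 = 0.030979.
Under a molecular clock d = 2μt, so t = d/(2μ) = 0.030979 / (2 × 0.008) = 1.94 Myr.

1.94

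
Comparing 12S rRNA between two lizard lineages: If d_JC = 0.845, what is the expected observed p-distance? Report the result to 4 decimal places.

p = (3/4)(1 − e^(−4d/3)) = 0.75 × (1 − e^(-1.126667)) = 0.75 × (1 − 0.324112) = 0.506916.

0.5069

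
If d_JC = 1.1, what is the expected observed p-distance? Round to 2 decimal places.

0.58

p = (3/4)(1 − e^(−4d/3)) = 0.75 × (1 − e^(-1.466667)) = 0.75 × (1 − 0.230693) = 0.576980.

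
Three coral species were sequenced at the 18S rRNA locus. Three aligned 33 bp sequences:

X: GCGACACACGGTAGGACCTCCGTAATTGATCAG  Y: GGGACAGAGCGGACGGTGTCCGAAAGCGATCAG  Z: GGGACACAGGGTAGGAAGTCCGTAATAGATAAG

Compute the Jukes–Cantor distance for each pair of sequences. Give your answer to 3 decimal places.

d(X,Y) = 0.497, d(X,Z) = 0.208, d(Y,Z) = 0.388

X–Y: 12/33 sites differ → p ≈ 0.363636, d = −0.75 ln(1 − 0.484848) = 0.497470 ≈ 0.497.
X–Z: 6/33 sites differ → p ≈ 0.181818, d = −0.75 ln(1 − 0.242424) = 0.208224 ≈ 0.208.
Y–Z: 10/33 sites differ → p ≈ 0.30303, d = −0.75 ln(1 − 0.40404) = 0.388186 ≈ 0.388.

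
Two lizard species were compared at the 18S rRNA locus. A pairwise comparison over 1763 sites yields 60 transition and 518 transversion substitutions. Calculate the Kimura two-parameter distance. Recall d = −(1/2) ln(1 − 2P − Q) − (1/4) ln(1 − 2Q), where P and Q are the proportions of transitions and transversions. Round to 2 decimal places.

P = 60/1763 ≈ 0.034033 and Q = 518/1763 ≈ 0.293817.
Under the Kimura two-parameter model, d = −½ ln(1 − 2P − Q) − ¼ ln(1 − 2Q).
1 − 2P − Q = 0.638117, giving −½ ln(0.638117) = 0.224617.
1 − 2Q = 0.412366, giving −¼ ln(0.412366) = 0.221461.
d = 0.224617 + 0.221461 = 0.446078.

0.45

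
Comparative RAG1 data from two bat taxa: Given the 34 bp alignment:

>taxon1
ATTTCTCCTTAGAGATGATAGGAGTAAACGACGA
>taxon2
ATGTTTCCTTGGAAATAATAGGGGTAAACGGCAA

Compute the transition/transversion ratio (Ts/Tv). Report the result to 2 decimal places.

7.00

Transitions are A↔G and C↔T; transversions are all other mismatches.
Transitions: 7. Transversions: 1.
R = 7/1 = 7.00.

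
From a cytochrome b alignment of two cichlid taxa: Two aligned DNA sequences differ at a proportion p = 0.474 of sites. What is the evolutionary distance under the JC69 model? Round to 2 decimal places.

d = −(3/4) ln(1 − 4p/3) = −0.75 ln(1 − 0.632) = −0.75 ln(0.368)
  = −0.75 × (-0.999672) = 0.749754 substitutions/site.

0.75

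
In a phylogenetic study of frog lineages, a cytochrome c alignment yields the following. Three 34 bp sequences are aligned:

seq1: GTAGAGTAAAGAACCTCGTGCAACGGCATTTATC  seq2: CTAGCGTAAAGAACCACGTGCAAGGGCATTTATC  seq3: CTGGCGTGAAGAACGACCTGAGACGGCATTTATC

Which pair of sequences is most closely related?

seq1 and seq2

seq1–seq2: 4/34 differ, p = 0.118, d = 0.128.
seq1–seq3: 9/34 differ, p = 0.265, d = 0.326.
seq2–seq3: 7/34 differ, p = 0.206, d = 0.241.
The smallest distance is between seq1 and seq2.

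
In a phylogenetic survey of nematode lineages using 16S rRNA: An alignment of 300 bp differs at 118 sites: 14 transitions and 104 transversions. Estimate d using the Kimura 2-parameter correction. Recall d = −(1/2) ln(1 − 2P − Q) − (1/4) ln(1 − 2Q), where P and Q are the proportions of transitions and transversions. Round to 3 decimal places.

P = 14/300 ≈ 0.046667 and Q = 104/300 ≈ 0.346667.
Under the Kimura two-parameter model, d = −½ ln(1 − 2P − Q) − ¼ ln(1 − 2Q).
1 − 2P − Q = 0.559999, giving −½ ln(0.559999) = 0.289910.
1 − 2Q = 0.306666, giving −¼ ln(0.306666) = 0.295499.
d = 0.289910 + 0.295499 = 0.585409.

0.585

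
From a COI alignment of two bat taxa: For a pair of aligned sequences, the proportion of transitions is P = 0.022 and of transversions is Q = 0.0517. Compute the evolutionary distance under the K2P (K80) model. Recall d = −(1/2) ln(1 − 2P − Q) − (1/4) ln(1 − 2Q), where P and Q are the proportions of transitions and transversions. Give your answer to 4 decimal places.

0.0776

Under the Kimura two-parameter model, d = −½ ln(1 − 2P − Q) − ¼ ln(1 − 2Q).
1 − 2P − Q = 0.9043, giving −½ ln(0.9043) = 0.050297.
1 − 2Q = 0.8966, giving −¼ ln(0.8966) = 0.027286.
d = 0.050297 + 0.027286 = 0.077583.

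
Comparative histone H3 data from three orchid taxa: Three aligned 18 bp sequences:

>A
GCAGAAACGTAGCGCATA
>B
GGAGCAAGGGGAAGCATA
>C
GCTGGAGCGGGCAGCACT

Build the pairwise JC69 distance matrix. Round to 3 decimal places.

A–B: 7/18 sites differ → p ≈ 0.388889, d = −0.75 ln(1 − 0.518519) = 0.548166 ≈ 0.548.
A–C: 9/18 sites differ → p = 0.5, d = −0.75 ln(1 − 0.666667) = 0.823960 ≈ 0.824.
B–C: 8/18 sites differ → p ≈ 0.444444, d = −0.75 ln(1 − 0.592592) = 0.673455 ≈ 0.673.

d(A,B) = 0.548, d(A,C) = 0.824, d(B,C) = 0.673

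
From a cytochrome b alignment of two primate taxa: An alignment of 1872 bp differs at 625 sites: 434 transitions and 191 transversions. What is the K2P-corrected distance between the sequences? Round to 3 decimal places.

P = 434/1872 ≈ 0.231838 and Q = 191/1872 ≈ 0.10203.
Under the Kimura two-parameter model, d = −½ ln(1 − 2P − Q) − ¼ ln(1 − 2Q).
1 − 2P − Q = 0.434294, giving −½ ln(0.434294) = 0.417017.
1 − 2Q = 0.79594, giving −¼ ln(0.79594) = 0.057058.
d = 0.417017 + 0.057058 = 0.474075.

0.474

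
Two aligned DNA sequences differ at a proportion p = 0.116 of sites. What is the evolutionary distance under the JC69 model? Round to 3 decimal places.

d = −(3/4) ln(1 − 4p/3) = −0.75 ln(1 − 0.154667) = −0.75 ln(0.845333)
  = −0.75 × (-0.168025) = 0.126019 substitutions/site.

0.126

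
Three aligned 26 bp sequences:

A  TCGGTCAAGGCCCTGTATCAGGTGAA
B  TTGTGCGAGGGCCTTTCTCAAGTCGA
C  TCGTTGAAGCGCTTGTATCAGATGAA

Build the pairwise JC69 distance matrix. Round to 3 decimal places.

d(A,B) = 0.539, d(A,C) = 0.276, d(B,C) = 0.717

A–B: 10/26 sites differ → p ≈ 0.384615, d = −0.75 ln(1 − 0.51282) = 0.539341 ≈ 0.539.
A–C: 6/26 sites differ → p ≈ 0.230769, d = −0.75 ln(1 − 0.307692) = 0.275793 ≈ 0.276.
B–C: 12/26 sites differ → p ≈ 0.461538, d = −0.75 ln(1 − 0.615384) = 0.716632 ≈ 0.717.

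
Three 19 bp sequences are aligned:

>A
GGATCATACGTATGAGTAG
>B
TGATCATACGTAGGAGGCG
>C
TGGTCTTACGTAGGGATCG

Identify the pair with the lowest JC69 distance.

A and B

A–B: 4/19 differ, p = 0.211, d = 0.247.
A–C: 7/19 differ, p = 0.368, d = 0.507.
B–C: 5/19 differ, p = 0.263, d = 0.324.
The smallest distance is between A and B.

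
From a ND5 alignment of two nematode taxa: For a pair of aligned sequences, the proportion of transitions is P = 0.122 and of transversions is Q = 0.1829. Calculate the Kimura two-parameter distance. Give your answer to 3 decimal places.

Under the Kimura two-parameter model, d = −½ ln(1 − 2P − Q) − ¼ ln(1 − 2Q).
1 − 2P − Q = 0.5731, giving −½ ln(0.5731) = 0.278348.
1 − 2Q = 0.6342, giving −¼ ln(0.6342) = 0.113848.
d = 0.278348 + 0.113848 = 0.392196.

0.392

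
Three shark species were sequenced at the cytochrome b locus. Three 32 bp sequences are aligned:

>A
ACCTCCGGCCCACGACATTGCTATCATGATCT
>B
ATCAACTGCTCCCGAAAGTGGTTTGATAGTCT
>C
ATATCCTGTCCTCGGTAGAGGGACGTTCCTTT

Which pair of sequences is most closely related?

A–B: 13/32 differ, p = 0.406, d = 0.585.
A–C: 17/32 differ, p = 0.531, d = 0.924.
B–C: 16/32 differ, p = 0.500, d = 0.824.
The smallest distance is between A and B.

A and B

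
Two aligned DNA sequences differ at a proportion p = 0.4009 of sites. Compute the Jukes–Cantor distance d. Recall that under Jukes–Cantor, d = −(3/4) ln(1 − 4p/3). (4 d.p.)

0.5735

d = −(3/4) ln(1 − 4p/3) = −0.75 ln(1 − 0.534533) = −0.75 ln(0.465467)
  = −0.75 × (-0.764714) = 0.573536 substitutions/site.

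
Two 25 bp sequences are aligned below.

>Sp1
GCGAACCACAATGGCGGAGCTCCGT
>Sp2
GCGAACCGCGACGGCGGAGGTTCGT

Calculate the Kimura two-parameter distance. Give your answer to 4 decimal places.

Of 25 sites, 4 differences are transitions and 1 are transversions, so P = 4/25 = 0.16 and Q = 1/25 = 0.04.
Under the Kimura two-parameter model, d = −½ ln(1 − 2P − Q) − ¼ ln(1 − 2Q).
1 − 2P − Q = 0.64, giving −½ ln(0.64) = 0.223144.
1 − 2Q = 0.92, giving −¼ ln(0.92) = 0.020845.
d = 0.223144 + 0.020845 = 0.243989.

0.2440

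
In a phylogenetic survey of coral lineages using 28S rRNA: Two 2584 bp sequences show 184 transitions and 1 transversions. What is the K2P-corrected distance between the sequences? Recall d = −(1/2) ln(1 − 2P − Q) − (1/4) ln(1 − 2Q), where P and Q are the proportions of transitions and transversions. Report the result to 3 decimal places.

P = 184/2584 ≈ 0.071207 and Q = 1/2584 ≈ 0.000387.
Under the Kimura two-parameter model, d = −½ ln(1 − 2P − Q) − ¼ ln(1 − 2Q).
1 − 2P − Q = 0.857199, giving −½ ln(0.857199) = 0.077043.
1 − 2Q = 0.999226, giving −¼ ln(0.999226) = 0.000194.
d = 0.077043 + 0.000194 = 0.077237.

0.077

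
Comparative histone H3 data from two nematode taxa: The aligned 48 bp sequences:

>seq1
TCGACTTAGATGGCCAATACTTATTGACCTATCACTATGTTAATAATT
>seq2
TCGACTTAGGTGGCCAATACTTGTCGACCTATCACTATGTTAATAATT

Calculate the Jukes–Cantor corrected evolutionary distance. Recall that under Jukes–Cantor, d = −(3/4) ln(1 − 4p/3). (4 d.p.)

The sequences differ at 3 of 48 sites (10, 23, 25), so p = 3/48 = 0.0625.
d = −(3/4) ln(1 − 4p/3) = −0.75 ln(1 − 0.083333) = −0.75 ln(0.916667)
  = −0.75 × (-0.087011) = 0.065258 substitutions/site.

0.0653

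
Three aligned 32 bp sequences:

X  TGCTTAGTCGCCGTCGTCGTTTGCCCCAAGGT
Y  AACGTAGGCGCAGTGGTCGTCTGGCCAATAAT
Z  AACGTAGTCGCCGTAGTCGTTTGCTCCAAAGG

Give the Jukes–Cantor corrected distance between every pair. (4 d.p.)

X–Y: 12/32 sites differ → p = 0.375, d = −0.75 ln(1 − 0.5) = 0.519860 ≈ 0.5199.
X–Z: 7/32 sites differ → p = 0.21875, d = −0.75 ln(1 − 0.291667) = 0.258631 ≈ 0.2586.
Y–Z: 10/32 sites differ → p = 0.3125, d = −0.75 ln(1 − 0.416667) = 0.404248 ≈ 0.4042.

d(X,Y) = 0.5199, d(X,Z) = 0.2586, d(Y,Z) = 0.4042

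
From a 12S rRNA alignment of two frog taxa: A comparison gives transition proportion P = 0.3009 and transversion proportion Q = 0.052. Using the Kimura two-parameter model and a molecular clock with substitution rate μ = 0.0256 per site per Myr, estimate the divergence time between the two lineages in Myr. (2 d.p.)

10.89

Under the Kimura two-parameter model, d = −½ ln(1 − 2P − Q) − ¼ ln(1 − 2Q).
1 − 2P − Q = 0.3462, giving −½ ln(0.3462) = 0.530369.
1 − 2Q = 0.896, giving −¼ ln(0.896) = 0.027454.
d = 0.530369 + 0.027454 = 0.557823.
Under a molecular clock d = 2μt, so t = d/(2μ) = 0.557823 / (2 × 0.0256) = 10.89 Myr.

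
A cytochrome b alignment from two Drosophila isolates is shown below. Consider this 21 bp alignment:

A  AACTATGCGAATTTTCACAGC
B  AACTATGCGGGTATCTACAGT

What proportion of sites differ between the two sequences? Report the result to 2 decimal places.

The sequences differ at 6 of 21 positions (sites 10, 11, 13, 15, 16, 21).
p = 6/21 = 0.285714… ≈ 0.29 (to 2 d.p.).

0.29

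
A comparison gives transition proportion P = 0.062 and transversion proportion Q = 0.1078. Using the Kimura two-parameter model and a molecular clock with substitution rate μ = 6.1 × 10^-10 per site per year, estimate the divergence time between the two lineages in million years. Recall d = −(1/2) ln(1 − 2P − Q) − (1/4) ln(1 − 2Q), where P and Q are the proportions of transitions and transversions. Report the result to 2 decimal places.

Under the Kimura two-parameter model, d = −½ ln(1 − 2P − Q) − ¼ ln(1 − 2Q).
1 − 2P − Q = 0.7682, giving −½ ln(0.7682) = 0.131853.
1 − 2Q = 0.7844, giving −¼ ln(0.7844) = 0.060709.
d = 0.131853 + 0.060709 = 0.192562.
Under a molecular clock d = 2μt, so t = d/(2μ) = 0.192562 / (2 × 6.1 × 10^-10) = 157.84 million years.

157.84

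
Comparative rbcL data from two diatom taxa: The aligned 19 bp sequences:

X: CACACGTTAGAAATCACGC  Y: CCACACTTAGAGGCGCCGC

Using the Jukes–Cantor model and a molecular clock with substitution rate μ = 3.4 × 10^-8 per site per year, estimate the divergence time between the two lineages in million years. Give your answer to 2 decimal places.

The sequences differ at 10 of 19 sites (2, 3, 4, 5, 6, 12, 13, 14, 15, 16), so p = 10/19 ≈ 0.526316.
d = −(3/4) ln(1 − 4p/3) = −0.75 ln(1 − 0.701755) = −0.75 ln(0.298245)
  = −0.75 × (-1.209840) = 0.907380 substitutions/site.
Under a molecular clock d = 2μt, so t = d/(2μ) = 0.907380 / (2 × 3.4 × 10^-8) = 13.34 million years.

13.34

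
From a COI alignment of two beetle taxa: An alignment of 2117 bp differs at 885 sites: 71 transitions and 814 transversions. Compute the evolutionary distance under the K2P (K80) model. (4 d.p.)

P = 71/2117 ≈ 0.033538 and Q = 814/2117 ≈ 0.384506.
Under the Kimura two-parameter model, d = −½ ln(1 − 2P − Q) − ¼ ln(1 − 2Q).
1 − 2P − Q = 0.548418, giving −½ ln(0.548418) = 0.300359.
1 − 2Q = 0.230988, giving −¼ ln(0.230988) = 0.366347.
d = 0.300359 + 0.366347 = 0.666706.

0.6667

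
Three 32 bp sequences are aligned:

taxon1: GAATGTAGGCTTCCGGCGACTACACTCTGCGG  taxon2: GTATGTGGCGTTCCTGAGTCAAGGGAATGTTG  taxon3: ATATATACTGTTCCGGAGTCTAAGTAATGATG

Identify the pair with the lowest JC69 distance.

taxon2 and taxon3

taxon1–taxon2: 15/32 differ, p = 0.469, d = 0.736.
taxon1–taxon3: 15/32 differ, p = 0.469, d = 0.736.
taxon2–taxon3: 10/32 differ, p = 0.313, d = 0.404.
The smallest distance is between taxon2 and taxon3.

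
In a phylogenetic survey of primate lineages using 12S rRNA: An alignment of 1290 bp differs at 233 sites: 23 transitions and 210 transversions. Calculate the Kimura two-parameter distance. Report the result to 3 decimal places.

P = 23/1290 ≈ 0.017829 and Q = 210/1290 ≈ 0.162791.
Under the Kimura two-parameter model, d = −½ ln(1 − 2P − Q) − ¼ ln(1 − 2Q).
1 − 2P − Q = 0.801551, giving −½ ln(0.801551) = 0.110603.
1 − 2Q = 0.674418, giving −¼ ln(0.674418) = 0.098476.
d = 0.110603 + 0.098476 = 0.209079.

0.209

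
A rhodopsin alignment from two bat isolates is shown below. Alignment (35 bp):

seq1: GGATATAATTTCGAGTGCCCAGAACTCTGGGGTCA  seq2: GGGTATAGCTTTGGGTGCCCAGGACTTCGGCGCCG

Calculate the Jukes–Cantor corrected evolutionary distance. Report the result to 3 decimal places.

0.407

The sequences differ at 11 of 35 sites, so p = 11/35 ≈ 0.314286.
d = −(3/4) ln(1 − 4p/3) = −0.75 ln(1 − 0.419048) = −0.75 ln(0.580952)
  = −0.75 × (-0.543087) = 0.407315 substitutions/site.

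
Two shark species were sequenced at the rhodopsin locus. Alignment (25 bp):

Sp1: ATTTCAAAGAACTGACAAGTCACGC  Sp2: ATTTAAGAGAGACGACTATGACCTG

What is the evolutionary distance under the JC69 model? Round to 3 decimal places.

The sequences differ at 12 of 25 sites, so p = 12/25 = 0.48.
d = −(3/4) ln(1 − 4p/3) = −0.75 ln(1 − 0.64) = −0.75 ln(0.36)
  = −0.75 × (-1.021651) = 0.766238 substitutions/site.

0.766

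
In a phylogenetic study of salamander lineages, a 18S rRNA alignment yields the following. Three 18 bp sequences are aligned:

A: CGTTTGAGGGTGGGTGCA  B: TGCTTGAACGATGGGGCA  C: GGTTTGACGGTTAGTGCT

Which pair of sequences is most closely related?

A and C

A–B: 7/18 differ, p = 0.389, d = 0.548.
A–C: 5/18 differ, p = 0.278, d = 0.347.
B–C: 8/18 differ, p = 0.444, d = 0.673.
The smallest distance is between A and C.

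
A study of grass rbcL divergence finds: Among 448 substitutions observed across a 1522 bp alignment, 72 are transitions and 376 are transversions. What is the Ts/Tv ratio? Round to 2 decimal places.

0.19

R = 72/376 = 0.191489… ≈ 0.19 (to 2 d.p.).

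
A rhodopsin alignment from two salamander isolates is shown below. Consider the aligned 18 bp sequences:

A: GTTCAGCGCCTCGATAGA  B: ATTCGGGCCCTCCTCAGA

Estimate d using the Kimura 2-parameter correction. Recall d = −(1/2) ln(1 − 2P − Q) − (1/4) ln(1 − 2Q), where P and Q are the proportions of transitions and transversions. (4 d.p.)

0.5524

Of 18 sites, 3 differences are transitions and 4 are transversions, so P = 3/18 ≈ 0.166667 and Q = 4/18 ≈ 0.222222.
Under the Kimura two-parameter model, d = −½ ln(1 − 2P − Q) − ¼ ln(1 − 2Q).
1 − 2P − Q = 0.444444, giving −½ ln(0.444444) = 0.405466.
1 − 2Q = 0.555556, giving −¼ ln(0.555556) = 0.146946.
d = 0.405466 + 0.146946 = 0.552412.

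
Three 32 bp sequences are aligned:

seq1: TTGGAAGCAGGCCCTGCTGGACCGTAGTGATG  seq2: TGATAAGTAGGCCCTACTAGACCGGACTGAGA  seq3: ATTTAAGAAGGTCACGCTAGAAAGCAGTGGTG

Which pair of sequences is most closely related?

seq1 and seq2

seq1–seq2: 10/32 differ, p = 0.313, d = 0.404.
seq1–seq3: 12/32 differ, p = 0.375, d = 0.520.
seq2–seq3: 15/32 differ, p = 0.469, d = 0.736.
The smallest distance is between seq1 and seq2.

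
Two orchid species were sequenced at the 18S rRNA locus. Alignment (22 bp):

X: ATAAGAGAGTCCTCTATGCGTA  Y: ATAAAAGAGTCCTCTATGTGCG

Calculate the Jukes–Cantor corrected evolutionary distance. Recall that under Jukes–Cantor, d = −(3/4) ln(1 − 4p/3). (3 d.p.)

The sequences differ at 4 of 22 sites (5, 19, 21, 22), so p = 4/22 ≈ 0.181818.
d = −(3/4) ln(1 − 4p/3) = −0.75 ln(1 − 0.242424) = −0.75 ln(0.757576)
  = −0.75 × (-0.277631) = 0.208223 substitutions/site.

0.208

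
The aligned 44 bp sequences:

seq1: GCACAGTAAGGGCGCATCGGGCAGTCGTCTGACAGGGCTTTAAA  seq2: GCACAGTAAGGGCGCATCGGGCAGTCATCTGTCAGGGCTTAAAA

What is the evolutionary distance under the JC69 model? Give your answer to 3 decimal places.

0.071

The sequences differ at 3 of 44 sites (27, 32, 41), so p = 3/44 ≈ 0.068182.
d = −(3/4) ln(1 − 4p/3) = −0.75 ln(1 − 0.090909) = −0.75 ln(0.909091)
  = −0.75 × (-0.095310) = 0.071483 substitutions/site.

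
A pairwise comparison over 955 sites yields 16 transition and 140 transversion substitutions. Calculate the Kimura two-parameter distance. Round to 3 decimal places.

0.186

P = 16/955 ≈ 0.016754 and Q = 140/955 ≈ 0.146597.
Under the Kimura two-parameter model, d = −½ ln(1 − 2P − Q) − ¼ ln(1 − 2Q).
1 − 2P − Q = 0.819895, giving −½ ln(0.819895) = 0.099289.
1 − 2Q = 0.706806, giving −¼ ln(0.706806) = 0.086750.
d = 0.099289 + 0.086750 = 0.186039.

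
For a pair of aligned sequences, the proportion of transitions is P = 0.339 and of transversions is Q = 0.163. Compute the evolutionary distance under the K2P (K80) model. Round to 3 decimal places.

Under the Kimura two-parameter model, d = −½ ln(1 − 2P − Q) − ¼ ln(1 − 2Q).
1 − 2P − Q = 0.159, giving −½ ln(0.159) = 0.919426.
1 − 2Q = 0.674, giving −¼ ln(0.674) = 0.098631.
d = 0.919426 + 0.098631 = 1.018057.

1.018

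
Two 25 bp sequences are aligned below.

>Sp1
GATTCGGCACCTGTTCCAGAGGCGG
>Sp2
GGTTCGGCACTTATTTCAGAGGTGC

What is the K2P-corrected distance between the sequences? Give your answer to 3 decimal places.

Of 25 sites, 5 differences are transitions and 1 are transversions, so P = 5/25 = 0.2 and Q = 1/25 = 0.04.
Under the Kimura two-parameter model, d = −½ ln(1 − 2P − Q) − ¼ ln(1 − 2Q).
1 − 2P − Q = 0.56, giving −½ ln(0.56) = 0.289909.
1 − 2Q = 0.92, giving −¼ ln(0.92) = 0.020845.
d = 0.289909 + 0.020845 = 0.310754.

0.311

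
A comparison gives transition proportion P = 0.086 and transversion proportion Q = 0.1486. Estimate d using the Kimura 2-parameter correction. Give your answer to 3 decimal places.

Under the Kimura two-parameter model, d = −½ ln(1 − 2P − Q) − ¼ ln(1 − 2Q).
1 − 2P − Q = 0.6794, giving −½ ln(0.6794) = 0.193273.
1 − 2Q = 0.7028, giving −¼ ln(0.7028) = 0.088171.
d = 0.193273 + 0.088171 = 0.281444.

0.281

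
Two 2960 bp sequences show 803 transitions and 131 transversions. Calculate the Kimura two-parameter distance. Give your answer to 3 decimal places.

0.465

P = 803/2960 ≈ 0.271284 and Q = 131/2960 ≈ 0.044257.
Under the Kimura two-parameter model, d = −½ ln(1 − 2P − Q) − ¼ ln(1 − 2Q).
1 − 2P − Q = 0.413175, giving −½ ln(0.413175) = 0.441942.
1 − 2Q = 0.911486, giving −¼ ln(0.911486) = 0.023170.
d = 0.441942 + 0.023170 = 0.465112.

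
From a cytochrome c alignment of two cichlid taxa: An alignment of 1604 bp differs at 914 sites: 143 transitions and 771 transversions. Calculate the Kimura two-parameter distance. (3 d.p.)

P = 143/1604 ≈ 0.089152 and Q = 771/1604 ≈ 0.480673.
Under the Kimura two-parameter model, d = −½ ln(1 − 2P − Q) − ¼ ln(1 − 2Q).
1 − 2P − Q = 0.341023, giving −½ ln(0.341023) = 0.537903.
1 − 2Q = 0.038654, giving −¼ ln(0.038654) = 0.813276.
d = 0.537903 + 0.813276 = 1.351179.

1.351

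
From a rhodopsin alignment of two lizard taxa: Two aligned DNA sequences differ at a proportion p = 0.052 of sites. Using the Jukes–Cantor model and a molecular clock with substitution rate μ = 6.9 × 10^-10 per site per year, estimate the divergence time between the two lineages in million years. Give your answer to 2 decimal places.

d = −(3/4) ln(1 − 4p/3) = −0.75 ln(1 − 0.069333) = −0.75 ln(0.930667)
  = −0.75 × (-0.071854) = 0.053891 substitutions/site.
Under a molecular clock d = 2μt, so t = d/(2μ) = 0.053891 / (2 × 6.9 × 10^-10) = 39.05 million years.

39.05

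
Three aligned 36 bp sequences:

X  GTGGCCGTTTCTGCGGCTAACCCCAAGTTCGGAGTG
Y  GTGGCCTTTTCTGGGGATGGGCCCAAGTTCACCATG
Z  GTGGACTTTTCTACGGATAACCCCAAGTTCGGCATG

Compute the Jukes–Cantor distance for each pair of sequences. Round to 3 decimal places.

d(X,Y) = 0.347, d(X,Z) = 0.188, d(Y,Z) = 0.264

X–Y: 10/36 sites differ → p ≈ 0.277778, d = −0.75 ln(1 − 0.370371) = 0.346968 ≈ 0.347.
X–Z: 6/36 sites differ → p ≈ 0.166667, d = −0.75 ln(1 − 0.222223) = 0.188487 ≈ 0.188.
Y–Z: 8/36 sites differ → p ≈ 0.222222, d = −0.75 ln(1 − 0.296296) = 0.263548 ≈ 0.264.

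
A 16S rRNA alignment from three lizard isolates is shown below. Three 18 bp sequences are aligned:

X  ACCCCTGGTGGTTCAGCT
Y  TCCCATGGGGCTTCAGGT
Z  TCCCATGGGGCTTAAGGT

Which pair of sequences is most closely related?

X–Y: 5/18 differ, p = 0.278, d = 0.347.
X–Z: 6/18 differ, p = 0.333, d = 0.441.
Y–Z: 1/18 differ, p = 0.056, d = 0.058.
The smallest distance is between Y and Z.

Y and Z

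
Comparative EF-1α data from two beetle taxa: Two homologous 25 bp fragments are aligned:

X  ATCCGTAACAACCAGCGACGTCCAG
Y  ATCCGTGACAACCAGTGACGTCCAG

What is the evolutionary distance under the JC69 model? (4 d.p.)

0.0846

The sequences differ at 2 of 25 sites (7, 16), so p = 2/25 = 0.08.
d = −(3/4) ln(1 − 4p/3) = −0.75 ln(1 − 0.106667) = −0.75 ln(0.893333)
  = −0.75 × (-0.112796) = 0.084597 substitutions/site.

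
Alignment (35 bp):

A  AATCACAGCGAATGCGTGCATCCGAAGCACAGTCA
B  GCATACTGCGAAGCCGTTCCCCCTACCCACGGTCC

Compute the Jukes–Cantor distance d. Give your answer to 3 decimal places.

0.635

The sequences differ at 15 of 35 sites, so p = 15/35 ≈ 0.428571.
d = −(3/4) ln(1 − 4p/3) = −0.75 ln(1 − 0.571428) = −0.75 ln(0.428572)
  = −0.75 × (-0.847297) = 0.635473 substitutions/site.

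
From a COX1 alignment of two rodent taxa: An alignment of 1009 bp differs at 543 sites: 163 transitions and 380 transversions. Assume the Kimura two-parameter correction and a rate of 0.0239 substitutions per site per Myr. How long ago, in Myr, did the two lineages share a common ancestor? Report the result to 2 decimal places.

19.90

P = 163/1009 ≈ 0.161546 and Q = 380/1009 ≈ 0.376611.
Under the Kimura two-parameter model, d = −½ ln(1 − 2P − Q) − ¼ ln(1 − 2Q).
1 − 2P − Q = 0.300297, giving −½ ln(0.300297) = 0.601492.
1 − 2Q = 0.246778, giving −¼ ln(0.246778) = 0.349817.
d = 0.601492 + 0.349817 = 0.951309.
Under a molecular clock d = 2μt, so t = d/(2μ) = 0.951309 / (2 × 0.0239) = 19.90 Myr.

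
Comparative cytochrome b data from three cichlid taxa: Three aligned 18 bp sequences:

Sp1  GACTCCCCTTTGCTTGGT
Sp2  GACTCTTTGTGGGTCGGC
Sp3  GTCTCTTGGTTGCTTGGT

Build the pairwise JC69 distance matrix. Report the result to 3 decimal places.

Sp1–Sp2: 8/18 sites differ → p ≈ 0.444444, d = −0.75 ln(1 − 0.592592) = 0.673455 ≈ 0.673.
Sp1–Sp3: 5/18 sites differ → p ≈ 0.277778, d = −0.75 ln(1 − 0.370371) = 0.346968 ≈ 0.347.
Sp2–Sp3: 6/18 sites differ → p ≈ 0.333333, d = −0.75 ln(1 − 0.444444) = 0.440839 ≈ 0.441.

d(Sp1,Sp2) = 0.673, d(Sp1,Sp3) = 0.347, d(Sp2,Sp3) = 0.441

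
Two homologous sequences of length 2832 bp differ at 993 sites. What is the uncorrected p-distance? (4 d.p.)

p = 993/2832 = 0.350635… ≈ 0.3506 (to 4 d.p.).

0.3506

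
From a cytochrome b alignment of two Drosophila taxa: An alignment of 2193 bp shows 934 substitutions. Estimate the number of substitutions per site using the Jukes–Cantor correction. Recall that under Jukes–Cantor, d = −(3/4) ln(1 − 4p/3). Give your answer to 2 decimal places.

0.63

p = 934/2193 ≈ 0.425901.
d = −(3/4) ln(1 − 4p/3) = −0.75 ln(1 − 0.567868) = −0.75 ln(0.432132)
  = −0.75 × (-0.839024) = 0.629268 substitutions/site.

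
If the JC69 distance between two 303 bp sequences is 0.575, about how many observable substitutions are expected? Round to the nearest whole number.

122

Invert JC69: p = (3/4)(1 − e^(−4d/3)) = 0.75 × (1 − e^(-0.766667)) = 0.75 × (1 − 0.464559) = 0.401581.
Expected differing sites = pL ≈ 0.401581 × 303 = 121.679043 ≈ 122.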